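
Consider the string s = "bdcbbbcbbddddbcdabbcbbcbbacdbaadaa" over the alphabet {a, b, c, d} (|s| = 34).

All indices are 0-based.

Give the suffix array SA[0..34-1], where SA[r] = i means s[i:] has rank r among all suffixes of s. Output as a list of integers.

rank | idx | suffix
   0 |  33 | a
   1 |  32 | aa
   2 |  29 | aadaa
   3 |  16 | abbcbbcbbacdbaadaa
   4 |  25 | acdbaadaa
   5 |  30 | adaa
   6 |  28 | baadaa
   7 |  24 | bacdbaadaa
   8 |  23 | bbacdbaadaa
   9 |   3 | bbbcbbddddbcdabbcbbcbbacdbaadaa
  10 |  20 | bbcbbacdbaadaa
  11 |  17 | bbcbbcbbacdbaadaa
  12 |   4 | bbcbbddddbcdabbcbbcbbacdbaadaa
  13 |   7 | bbddddbcdabbcbbcbbacdbaadaa
  14 |  21 | bcbbacdbaadaa
  15 |  18 | bcbbcbbacdbaadaa
  16 |   5 | bcbbddddbcdabbcbbcbbacdbaadaa
  17 |  13 | bcdabbcbbcbbacdbaadaa
  18 |   0 | bdcbbbcbbddddbcdabbcbbcbbacdbaadaa
  19 |   8 | bddddbcdabbcbbcbbacdbaadaa
  20 |  22 | cbbacdbaadaa
  21 |   2 | cbbbcbbddddbcdabbcbbcbbacdbaadaa
  22 |  19 | cbbcbbacdbaadaa
  23 |   6 | cbbddddbcdabbcbbcbbacdbaadaa
  24 |  14 | cdabbcbbcbbacdbaadaa
  25 |  26 | cdbaadaa
  26 |  31 | daa
  27 |  15 | dabbcbbcbbacdbaadaa
  28 |  27 | dbaadaa
  29 |  12 | dbcdabbcbbcbbacdbaadaa
  30 |   1 | dcbbbcbbddddbcdabbcbbcbbacdbaadaa
  31 |  11 | ddbcdabbcbbcbbacdbaadaa
  32 |  10 | dddbcdabbcbbcbbacdbaadaa
  33 |   9 | ddddbcdabbcbbcbbacdbaadaa

[33, 32, 29, 16, 25, 30, 28, 24, 23, 3, 20, 17, 4, 7, 21, 18, 5, 13, 0, 8, 22, 2, 19, 6, 14, 26, 31, 15, 27, 12, 1, 11, 10, 9]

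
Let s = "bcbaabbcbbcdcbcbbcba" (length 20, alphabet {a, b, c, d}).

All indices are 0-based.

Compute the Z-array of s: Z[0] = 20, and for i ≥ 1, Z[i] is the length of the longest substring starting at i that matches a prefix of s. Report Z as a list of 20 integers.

Z[0]=20
i=1: outside box; Z[1]=0
i=2: outside box; Z[2]=1 extend→box=[2,3)
i=3: outside box; Z[3]=0
i=4: outside box; Z[4]=0
i=5: outside box; Z[5]=1 extend→box=[5,6)
i=6: outside box; Z[6]=3 extend→box=[6,9)
i=7: min(r-i=2, Z[1]=0)=0; Z[7]=0
i=8: min(r-i=1, Z[2]=1)=1; Z[8]=1
i=9: outside box; Z[9]=2 extend→box=[9,11)
i=10: min(r-i=1, Z[1]=0)=0; Z[10]=0
i=11: outside box; Z[11]=0
i=12: outside box; Z[12]=0
i=13: outside box; Z[13]=3 extend→box=[13,16)
i=14: min(r-i=2, Z[1]=0)=0; Z[14]=0
i=15: min(r-i=1, Z[2]=1)=1; Z[15]=1
i=16: outside box; Z[16]=4 extend→box=[16,20)
i=17: min(r-i=3, Z[1]=0)=0; Z[17]=0
i=18: min(r-i=2, Z[2]=1)=1; Z[18]=1
i=19: min(r-i=1, Z[3]=0)=0; Z[19]=0

[20, 0, 1, 0, 0, 1, 3, 0, 1, 2, 0, 0, 0, 3, 0, 1, 4, 0, 1, 0]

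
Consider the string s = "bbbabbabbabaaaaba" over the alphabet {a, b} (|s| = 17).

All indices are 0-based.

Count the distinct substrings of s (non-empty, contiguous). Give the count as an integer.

rank | idx | suffix
   0 |  16 | a
   1 |  11 | aaaaba
   2 |  12 | aaaba
   3 |  13 | aaba
   4 |  14 | aba
   5 |   9 | abaaaaba
   6 |   6 | abbabaaaaba
   7 |   3 | abbabbabaaaaba
   8 |  15 | ba
   9 |  10 | baaaaba
  10 |   8 | babaaaaba
  11 |   5 | babbabaaaaba
  12 |   2 | babbabbabaaaaba
  13 |   7 | bbabaaaaba
  14 |   4 | bbabbabaaaaba
  15 |   1 | bbabbabbabaaaaba
  16 |   0 | bbbabbabbabaaaaba

SA = [16, 11, 12, 13, 14, 9, 6, 3, 15, 10, 8, 5, 2, 7, 4, 1, 0]
i: (SA[i-1],SA[i]) lcp shared
  1: (16,11) 1 'a'
  2: (11,12) 3 'aaa'
  3: (12,13) 2 'aa'
  4: (13,14) 1 'a'
  5: (14,9) 3 'aba'
  6: (9,6) 2 'ab'
  7: (6,3) 5 'abbab'
  8: (3,15) 0 ''
  9: (15,10) 2 'ba'
  10: (10,8) 2 'ba'
  11: (8,5) 3 'bab'
  12: (5,2) 6 'babbab'
  13: (2,7) 1 'b'
  14: (7,4) 4 'bbab'
  15: (4,1) 7 'bbabbab'
  16: (1,0) 2 'bb'

n(n+1)/2 = 17·18/2 = 153
Σ LCP = 0 + 1 + 3 + 2 + 1 + 3 + 2 + 5 + 0 + 2 + 2 + 3 + 6 + 1 + 4 + 7 + 2 = 44
distinct = 153 − 44 = 109

109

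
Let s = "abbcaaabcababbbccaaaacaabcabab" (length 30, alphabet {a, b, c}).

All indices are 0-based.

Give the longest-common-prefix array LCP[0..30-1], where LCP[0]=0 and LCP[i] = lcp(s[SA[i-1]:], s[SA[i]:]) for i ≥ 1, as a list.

rank→(start, suffix):
  0 → (17, 'aaaacaabcabab')
  1 → (4, 'aaabcababbbccaaaacaabcabab')
  2 → (18, 'aaacaabcabab')
  3 → (22, 'aabcabab')
  4 → (5, 'aabcababbbccaaaacaabcabab')
  5 → (19, 'aacaabcabab')
  6 → (28, 'ab')
  7 → (26, 'abab')
  8 → (9, 'ababbbccaaaacaabcabab')
  9 → (11, 'abbbccaaaacaabcabab')
  10 → (0, 'abbcaaabcababbbccaaaacaabcabab')
  11 → (23, 'abcabab')
  12 → (6, 'abcababbbccaaaacaabcabab')
  13 → (20, 'acaabcabab')
  14 → (29, 'b')
  15 → (27, 'bab')
  16 → (10, 'babbbccaaaacaabcabab')
  17 → (12, 'bbbccaaaacaabcabab')
  18 → (1, 'bbcaaabcababbbccaaaacaabcabab')
  19 → (13, 'bbccaaaacaabcabab')
  20 → (2, 'bcaaabcababbbccaaaacaabcabab')
  21 → (24, 'bcabab')
  22 → (7, 'bcababbbccaaaacaabcabab')
  23 → (14, 'bccaaaacaabcabab')
  24 → (16, 'caaaacaabcabab')
  25 → (3, 'caaabcababbbccaaaacaabcabab')
  26 → (21, 'caabcabab')
  27 → (25, 'cabab')
  28 → (8, 'cababbbccaaaacaabcabab')
  29 → (15, 'ccaaaacaabcabab')

SA = [17, 4, 18, 22, 5, 19, 28, 26, 9, 11, 0, 23, 6, 20, 29, 27, 10, 12, 1, 13, 2, 24, 7, 14, 16, 3, 21, 25, 8, 15]
rank  pair      lcp
   1  s[17:],s[4:]  3  'aaa'
   2  s[4:],s[18:]  3  'aaa'
   3  s[18:],s[22:]  2  'aa'
   4  s[22:],s[5:]  8  'aabcabab'
   5  s[5:],s[19:]  2  'aa'
   6  s[19:],s[28:]  1  'a'
   7  s[28:],s[26:]  2  'ab'
   8  s[26:],s[9:]  4  'abab'
   9  s[9:],s[11:]  2  'ab'
  10  s[11:],s[0:]  3  'abb'
  11  s[0:],s[23:]  2  'ab'
  12  s[23:],s[6:]  7  'abcabab'
  13  s[6:],s[20:]  1  'a'
  14  s[20:],s[29:]  0  ''
  15  s[29:],s[27:]  1  'b'
  16  s[27:],s[10:]  3  'bab'
  17  s[10:],s[12:]  1  'b'
  18  s[12:],s[1:]  2  'bb'
  19  s[1:],s[13:]  3  'bbc'
  20  s[13:],s[2:]  1  'b'
  21  s[2:],s[24:]  3  'bca'
  22  s[24:],s[7:]  6  'bcabab'
  23  s[7:],s[14:]  2  'bc'
  24  s[14:],s[16:]  0  ''
  25  s[16:],s[3:]  4  'caaa'
  26  s[3:],s[21:]  3  'caa'
  27  s[21:],s[25:]  2  'ca'
  28  s[25:],s[8:]  5  'cabab'
  29  s[8:],s[15:]  1  'c'

[0, 3, 3, 2, 8, 2, 1, 2, 4, 2, 3, 2, 7, 1, 0, 1, 3, 1, 2, 3, 1, 3, 6, 2, 0, 4, 3, 2, 5, 1]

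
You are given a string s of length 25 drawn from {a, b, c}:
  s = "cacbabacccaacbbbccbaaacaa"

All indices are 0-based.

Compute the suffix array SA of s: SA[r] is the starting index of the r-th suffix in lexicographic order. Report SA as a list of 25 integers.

rank→(start, suffix):
  0 → (24, 'a')
  1 → (23, 'aa')
  2 → (19, 'aaacaa')
  3 → (20, 'aacaa')
  4 → (10, 'aacbbbccbaaacaa')
  5 → (4, 'abacccaacbbbccbaaacaa')
  6 → (21, 'acaa')
  7 → (1, 'acbabacccaacbbbccbaaacaa')
  8 → (11, 'acbbbccbaaacaa')
  9 → (6, 'acccaacbbbccbaaacaa')
  10 → (18, 'baaacaa')
  11 → (3, 'babacccaacbbbccbaaacaa')
  12 → (5, 'bacccaacbbbccbaaacaa')
  13 → (13, 'bbbccbaaacaa')
  14 → (14, 'bbccbaaacaa')
  15 → (15, 'bccbaaacaa')
  16 → (22, 'caa')
  17 → (9, 'caacbbbccbaaacaa')
  18 → (0, 'cacbabacccaacbbbccbaaacaa')
  19 → (17, 'cbaaacaa')
  20 → (2, 'cbabacccaacbbbccbaaacaa')
  21 → (12, 'cbbbccbaaacaa')
  22 → (8, 'ccaacbbbccbaaacaa')
  23 → (16, 'ccbaaacaa')
  24 → (7, 'cccaacbbbccbaaacaa')

[24, 23, 19, 20, 10, 4, 21, 1, 11, 6, 18, 3, 5, 13, 14, 15, 22, 9, 0, 17, 2, 12, 8, 16, 7]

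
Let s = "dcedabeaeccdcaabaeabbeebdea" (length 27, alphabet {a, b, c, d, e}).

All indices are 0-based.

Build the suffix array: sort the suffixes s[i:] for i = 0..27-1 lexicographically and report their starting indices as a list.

[26, 13, 14, 18, 4, 16, 7, 15, 19, 23, 5, 20, 12, 9, 10, 1, 3, 11, 0, 24, 25, 17, 6, 22, 8, 2, 21]

rank | idx | suffix
   0 |  26 | a
   1 |  13 | aabaeabbeebdea
   2 |  14 | abaeabbeebdea
   3 |  18 | abbeebdea
   4 |   4 | abeaeccdcaabaeabbeebdea
   5 |  16 | aeabbeebdea
   6 |   7 | aeccdcaabaeabbeebdea
   7 |  15 | baeabbeebdea
   8 |  19 | bbeebdea
   9 |  23 | bdea
  10 |   5 | beaeccdcaabaeabbeebdea
  11 |  20 | beebdea
  12 |  12 | caabaeabbeebdea
  13 |   9 | ccdcaabaeabbeebdea
  14 |  10 | cdcaabaeabbeebdea
  15 |   1 | cedabeaeccdcaabaeabbeebdea
  16 |   3 | dabeaeccdcaabaeabbeebdea
  17 |  11 | dcaabaeabbeebdea
  18 |   0 | dcedabeaeccdcaabaeabbeebdea
  19 |  24 | dea
  20 |  25 | ea
  21 |  17 | eabbeebdea
  22 |   6 | eaeccdcaabaeabbeebdea
  23 |  22 | ebdea
  24 |   8 | eccdcaabaeabbeebdea
  25 |   2 | edabeaeccdcaabaeabbeebdea
  26 |  21 | eebdea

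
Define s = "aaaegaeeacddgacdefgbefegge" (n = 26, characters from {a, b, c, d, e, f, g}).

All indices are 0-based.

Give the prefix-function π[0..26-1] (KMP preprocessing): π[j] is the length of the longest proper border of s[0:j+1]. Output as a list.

[0, 1, 2, 0, 0, 1, 0, 0, 1, 0, 0, 0, 0, 1, 0, 0, 0, 0, 0, 0, 0, 0, 0, 0, 0, 0]

π[0] = 0
j=1 s[j]='a': π[1]=1 (border 'a')
j=2 s[j]='a': π[2]=2 (border 'aa')
j=3 s[j]='e': k: 2→1→0; π[3]=0 (border '')
j=4 s[j]='g': π[4]=0 (border '')
j=5 s[j]='a': π[5]=1 (border 'a')
j=6 s[j]='e': k: 1→0; π[6]=0 (border '')
j=7 s[j]='e': π[7]=0 (border '')
j=8 s[j]='a': π[8]=1 (border 'a')
j=9 s[j]='c': k: 1→0; π[9]=0 (border '')
j=10 s[j]='d': π[10]=0 (border '')
j=11 s[j]='d': π[11]=0 (border '')
j=12 s[j]='g': π[12]=0 (border '')
j=13 s[j]='a': π[13]=1 (border 'a')
j=14 s[j]='c': k: 1→0; π[14]=0 (border '')
j=15 s[j]='d': π[15]=0 (border '')
j=16 s[j]='e': π[16]=0 (border '')
j=17 s[j]='f': π[17]=0 (border '')
j=18 s[j]='g': π[18]=0 (border '')
j=19 s[j]='b': π[19]=0 (border '')
j=20 s[j]='e': π[20]=0 (border '')
j=21 s[j]='f': π[21]=0 (border '')
j=22 s[j]='e': π[22]=0 (border '')
j=23 s[j]='g': π[23]=0 (border '')
j=24 s[j]='g': π[24]=0 (border '')
j=25 s[j]='e': π[25]=0 (border '')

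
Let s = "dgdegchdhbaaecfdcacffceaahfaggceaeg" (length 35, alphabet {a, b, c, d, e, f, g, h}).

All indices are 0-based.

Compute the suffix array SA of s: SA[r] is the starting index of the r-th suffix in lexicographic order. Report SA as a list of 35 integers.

rank→(start, suffix):
  0 → (10, 'aaecfdcacffceaahfaggceaeg')
  1 → (23, 'aahfaggceaeg')
  2 → (17, 'acffceaahfaggceaeg')
  3 → (11, 'aecfdcacffceaahfaggceaeg')
  4 → (32, 'aeg')
  5 → (27, 'aggceaeg')
  6 → (24, 'ahfaggceaeg')
  7 → (9, 'baaecfdcacffceaahfaggceaeg')
  8 → (16, 'cacffceaahfaggceaeg')
  9 → (21, 'ceaahfaggceaeg')
  10 → (30, 'ceaeg')
  11 → (13, 'cfdcacffceaahfaggceaeg')
  12 → (18, 'cffceaahfaggceaeg')
  13 → (5, 'chdhbaaecfdcacffceaahfaggceaeg')
  14 → (15, 'dcacffceaahfaggceaeg')
  15 → (2, 'degchdhbaaecfdcacffceaahfaggceaeg')
  16 → (0, 'dgdegchdhbaaecfdcacffceaahfaggceaeg')
  17 → (7, 'dhbaaecfdcacffceaahfaggceaeg')
  18 → (22, 'eaahfaggceaeg')
  19 → (31, 'eaeg')
  20 → (12, 'ecfdcacffceaahfaggceaeg')
  21 → (33, 'eg')
  22 → (3, 'egchdhbaaecfdcacffceaahfaggceaeg')
  23 → (26, 'faggceaeg')
  24 → (20, 'fceaahfaggceaeg')
  25 → (14, 'fdcacffceaahfaggceaeg')
  26 → (19, 'ffceaahfaggceaeg')
  27 → (34, 'g')
  28 → (29, 'gceaeg')
  29 → (4, 'gchdhbaaecfdcacffceaahfaggceaeg')
  30 → (1, 'gdegchdhbaaecfdcacffceaahfaggceaeg')
  31 → (28, 'ggceaeg')
  32 → (8, 'hbaaecfdcacffceaahfaggceaeg')
  33 → (6, 'hdhbaaecfdcacffceaahfaggceaeg')
  34 → (25, 'hfaggceaeg')

[10, 23, 17, 11, 32, 27, 24, 9, 16, 21, 30, 13, 18, 5, 15, 2, 0, 7, 22, 31, 12, 33, 3, 26, 20, 14, 19, 34, 29, 4, 1, 28, 8, 6, 25]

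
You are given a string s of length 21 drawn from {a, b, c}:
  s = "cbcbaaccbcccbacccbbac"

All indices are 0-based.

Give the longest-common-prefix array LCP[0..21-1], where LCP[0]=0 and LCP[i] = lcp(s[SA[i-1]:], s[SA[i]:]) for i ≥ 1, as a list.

[0, 1, 2, 3, 0, 2, 3, 1, 1, 2, 0, 1, 3, 2, 2, 3, 1, 3, 3, 2, 4]

rank→(start, suffix):
  0 → (4, 'aaccbcccbacccbbac')
  1 → (19, 'ac')
  2 → (5, 'accbcccbacccbbac')
  3 → (13, 'acccbbac')
  4 → (3, 'baaccbcccbacccbbac')
  5 → (18, 'bac')
  6 → (12, 'bacccbbac')
  7 → (17, 'bbac')
  8 → (1, 'bcbaaccbcccbacccbbac')
  9 → (8, 'bcccbacccbbac')
  10 → (20, 'c')
  11 → (2, 'cbaaccbcccbacccbbac')
  12 → (11, 'cbacccbbac')
  13 → (16, 'cbbac')
  14 → (0, 'cbcbaaccbcccbacccbbac')
  15 → (7, 'cbcccbacccbbac')
  16 → (10, 'ccbacccbbac')
  17 → (15, 'ccbbac')
  18 → (6, 'ccbcccbacccbbac')
  19 → (9, 'cccbacccbbac')
  20 → (14, 'cccbbac')

SA = [4, 19, 5, 13, 3, 18, 12, 17, 1, 8, 20, 2, 11, 16, 0, 7, 10, 15, 6, 9, 14]
i: (SA[i-1],SA[i]) lcp shared
  1: (4,19) 1 'a'
  2: (19,5) 2 'ac'
  3: (5,13) 3 'acc'
  4: (13,3) 0 ''
  5: (3,18) 2 'ba'
  6: (18,12) 3 'bac'
  7: (12,17) 1 'b'
  8: (17,1) 1 'b'
  9: (1,8) 2 'bc'
  10: (8,20) 0 ''
  11: (20,2) 1 'c'
  12: (2,11) 3 'cba'
  13: (11,16) 2 'cb'
  14: (16,0) 2 'cb'
  15: (0,7) 3 'cbc'
  16: (7,10) 1 'c'
  17: (10,15) 3 'ccb'
  18: (15,6) 3 'ccb'
  19: (6,9) 2 'cc'
  20: (9,14) 4 'cccb'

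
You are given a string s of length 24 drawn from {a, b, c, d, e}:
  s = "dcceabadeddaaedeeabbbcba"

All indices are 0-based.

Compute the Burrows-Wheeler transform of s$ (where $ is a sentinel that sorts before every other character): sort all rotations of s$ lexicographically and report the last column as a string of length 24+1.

abdeebacaabbbdcd$eaecedad

rank  rotation                   last
    0  $dcceabadeddaaedeeabbbcba  a
    1  a$dcceabadeddaaedeeabbbcb  b
    2  aaedeeabbbcba$dcceabadedd  d
    3  abadeddaaedeeabbbcba$dcce  e
    4  abbbcba$dcceabadeddaaedee  e
    5  adeddaaedeeabbbcba$dcceab  b
    6  aedeeabbbcba$dcceabadedda  a
    7  ba$dcceabadeddaaedeeabbbc  c
    8  badeddaaedeeabbbcba$dccea  a
    9  bbbcba$dcceabadeddaaedeea  a
   10  bbcba$dcceabadeddaaedeeab  b
   11  bcba$dcceabadeddaaedeeabb  b
   12  cba$dcceabadeddaaedeeabbb  b
   13  cceabadeddaaedeeabbbcba$d  d
   14  ceabadeddaaedeeabbbcba$dc  c
   15  daaedeeabbbcba$dcceabaded  d
   16  dcceabadeddaaedeeabbbcba$  $
   17  ddaaedeeabbbcba$dcceabade  e
   18  deddaaedeeabbbcba$dcceaba  a
   19  deeabbbcba$dcceabadeddaae  e
   20  eabadeddaaedeeabbbcba$dcc  c
   21  eabbbcba$dcceabadeddaaede  e
   22  eddaaedeeabbbcba$dcceabad  d
   23  edeeabbbcba$dcceabadeddaa  a
   24  eeabbbcba$dcceabadeddaaed  d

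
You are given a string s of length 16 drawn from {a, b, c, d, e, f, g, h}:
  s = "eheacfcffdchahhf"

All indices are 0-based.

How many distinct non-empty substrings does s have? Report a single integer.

125

rank→(start, suffix):
  0 → (3, 'acfcffdchahhf')
  1 → (12, 'ahhf')
  2 → (4, 'cfcffdchahhf')
  3 → (6, 'cffdchahhf')
  4 → (10, 'chahhf')
  5 → (9, 'dchahhf')
  6 → (2, 'eacfcffdchahhf')
  7 → (0, 'eheacfcffdchahhf')
  8 → (15, 'f')
  9 → (5, 'fcffdchahhf')
  10 → (8, 'fdchahhf')
  11 → (7, 'ffdchahhf')
  12 → (11, 'hahhf')
  13 → (1, 'heacfcffdchahhf')
  14 → (14, 'hf')
  15 → (13, 'hhf')

SA = [3, 12, 4, 6, 10, 9, 2, 0, 15, 5, 8, 7, 11, 1, 14, 13]
[i] adj suffixes → lcp
  [1] 3/12 → 1 ('a')
  [2] 12/4 → 0 ('')
  [3] 4/6 → 2 ('cf')
  [4] 6/10 → 1 ('c')
  [5] 10/9 → 0 ('')
  [6] 9/2 → 0 ('')
  [7] 2/0 → 1 ('e')
  [8] 0/15 → 0 ('')
  [9] 15/5 → 1 ('f')
  [10] 5/8 → 1 ('f')
  [11] 8/7 → 1 ('f')
  [12] 7/11 → 0 ('')
  [13] 11/1 → 1 ('h')
  [14] 1/14 → 1 ('h')
  [15] 14/13 → 1 ('h')

n(n+1)/2 = 16·17/2 = 136
Σ LCP = 0 + 1 + 0 + 2 + 1 + 0 + 0 + 1 + 0 + 1 + 1 + 1 + 0 + 1 + 1 + 1 = 11
distinct = 136 − 11 = 125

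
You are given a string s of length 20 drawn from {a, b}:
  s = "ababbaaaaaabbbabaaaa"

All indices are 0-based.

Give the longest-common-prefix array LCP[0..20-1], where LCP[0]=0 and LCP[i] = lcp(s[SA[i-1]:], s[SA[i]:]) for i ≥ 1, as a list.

rank→(start, suffix):
  0 → (19, 'a')
  1 → (18, 'aa')
  2 → (17, 'aaa')
  3 → (16, 'aaaa')
  4 → (5, 'aaaaaabbbabaaaa')
  5 → (6, 'aaaaabbbabaaaa')
  6 → (7, 'aaaabbbabaaaa')
  7 → (8, 'aaabbbabaaaa')
  8 → (9, 'aabbbabaaaa')
  9 → (14, 'abaaaa')
  10 → (0, 'ababbaaaaaabbbabaaaa')
  11 → (2, 'abbaaaaaabbbabaaaa')
  12 → (10, 'abbbabaaaa')
  13 → (15, 'baaaa')
  14 → (4, 'baaaaaabbbabaaaa')
  15 → (13, 'babaaaa')
  16 → (1, 'babbaaaaaabbbabaaaa')
  17 → (3, 'bbaaaaaabbbabaaaa')
  18 → (12, 'bbabaaaa')
  19 → (11, 'bbbabaaaa')

SA = [19, 18, 17, 16, 5, 6, 7, 8, 9, 14, 0, 2, 10, 15, 4, 13, 1, 3, 12, 11]
rank  pair      lcp
   1  s[19:],s[18:]  1  'a'
   2  s[18:],s[17:]  2  'aa'
   3  s[17:],s[16:]  3  'aaa'
   4  s[16:],s[5:]  4  'aaaa'
   5  s[5:],s[6:]  5  'aaaaa'
   6  s[6:],s[7:]  4  'aaaa'
   7  s[7:],s[8:]  3  'aaa'
   8  s[8:],s[9:]  2  'aa'
   9  s[9:],s[14:]  1  'a'
  10  s[14:],s[0:]  3  'aba'
  11  s[0:],s[2:]  2  'ab'
  12  s[2:],s[10:]  3  'abb'
  13  s[10:],s[15:]  0  ''
  14  s[15:],s[4:]  5  'baaaa'
  15  s[4:],s[13:]  2  'ba'
  16  s[13:],s[1:]  3  'bab'
  17  s[1:],s[3:]  1  'b'
  18  s[3:],s[12:]  3  'bba'
  19  s[12:],s[11:]  2  'bb'

[0, 1, 2, 3, 4, 5, 4, 3, 2, 1, 3, 2, 3, 0, 5, 2, 3, 1, 3, 2]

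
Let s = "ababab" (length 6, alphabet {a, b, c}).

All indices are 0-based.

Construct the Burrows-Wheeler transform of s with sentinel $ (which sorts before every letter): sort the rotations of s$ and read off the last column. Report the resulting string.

rank  rotation last
    0  $ababab  b
    1  ab$abab  b
    2  abab$ab  b
    3  ababab$  $
    4  b$ababa  a
    5  bab$aba  a
    6  babab$a  a

bbb$aaa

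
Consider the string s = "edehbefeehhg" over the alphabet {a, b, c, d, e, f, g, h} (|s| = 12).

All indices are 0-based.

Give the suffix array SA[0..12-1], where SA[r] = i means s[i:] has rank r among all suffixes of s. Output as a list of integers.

rank→(start, suffix):
  0 → (4, 'befeehhg')
  1 → (1, 'dehbefeehhg')
  2 → (0, 'edehbefeehhg')
  3 → (7, 'eehhg')
  4 → (5, 'efeehhg')
  5 → (2, 'ehbefeehhg')
  6 → (8, 'ehhg')
  7 → (6, 'feehhg')
  8 → (11, 'g')
  9 → (3, 'hbefeehhg')
  10 → (10, 'hg')
  11 → (9, 'hhg')

[4, 1, 0, 7, 5, 2, 8, 6, 11, 3, 10, 9]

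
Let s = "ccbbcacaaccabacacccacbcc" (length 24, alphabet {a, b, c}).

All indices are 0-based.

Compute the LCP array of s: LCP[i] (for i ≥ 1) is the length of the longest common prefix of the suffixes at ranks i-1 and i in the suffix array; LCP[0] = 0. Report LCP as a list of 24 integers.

rank→(start, suffix):
  0 → (7, 'aaccabacacccacbcc')
  1 → (11, 'abacacccacbcc')
  2 → (5, 'acaaccabacacccacbcc')
  3 → (13, 'acacccacbcc')
  4 → (19, 'acbcc')
  5 → (8, 'accabacacccacbcc')
  6 → (15, 'acccacbcc')
  7 → (12, 'bacacccacbcc')
  8 → (2, 'bbcacaaccabacacccacbcc')
  9 → (3, 'bcacaaccabacacccacbcc')
  10 → (21, 'bcc')
  11 → (23, 'c')
  12 → (6, 'caaccabacacccacbcc')
  13 → (10, 'cabacacccacbcc')
  14 → (4, 'cacaaccabacacccacbcc')
  15 → (18, 'cacbcc')
  16 → (14, 'cacccacbcc')
  17 → (1, 'cbbcacaaccabacacccacbcc')
  18 → (20, 'cbcc')
  19 → (22, 'cc')
  20 → (9, 'ccabacacccacbcc')
  21 → (17, 'ccacbcc')
  22 → (0, 'ccbbcacaaccabacacccacbcc')
  23 → (16, 'cccacbcc')

SA = [7, 11, 5, 13, 19, 8, 15, 12, 2, 3, 21, 23, 6, 10, 4, 18, 14, 1, 20, 22, 9, 17, 0, 16]
[i] adj suffixes → lcp
  [1] 7/11 → 1 ('a')
  [2] 11/5 → 1 ('a')
  [3] 5/13 → 3 ('aca')
  [4] 13/19 → 2 ('ac')
  [5] 19/8 → 2 ('ac')
  [6] 8/15 → 3 ('acc')
  [7] 15/12 → 0 ('')
  [8] 12/2 → 1 ('b')
  [9] 2/3 → 1 ('b')
  [10] 3/21 → 2 ('bc')
  [11] 21/23 → 0 ('')
  [12] 23/6 → 1 ('c')
  [13] 6/10 → 2 ('ca')
  [14] 10/4 → 2 ('ca')
  [15] 4/18 → 3 ('cac')
  [16] 18/14 → 3 ('cac')
  [17] 14/1 → 1 ('c')
  [18] 1/20 → 2 ('cb')
  [19] 20/22 → 1 ('c')
  [20] 22/9 → 2 ('cc')
  [21] 9/17 → 3 ('cca')
  [22] 17/0 → 2 ('cc')
  [23] 0/16 → 2 ('cc')

[0, 1, 1, 3, 2, 2, 3, 0, 1, 1, 2, 0, 1, 2, 2, 3, 3, 1, 2, 1, 2, 3, 2, 2]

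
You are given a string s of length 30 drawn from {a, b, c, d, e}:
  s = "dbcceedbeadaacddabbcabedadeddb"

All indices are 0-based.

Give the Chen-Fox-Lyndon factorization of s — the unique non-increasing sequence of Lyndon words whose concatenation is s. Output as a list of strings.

emit factor 1: 'd' (i=0, period=1)
emit factor 2: 'bcceedbe' (i=1, period=8)
emit factor 3: 'ad' (i=9, period=2)
emit factor 4: 'aacddabbcabedadeddb' (i=11, period=19)

["d", "bcceedbe", "ad", "aacddabbcabedadeddb"]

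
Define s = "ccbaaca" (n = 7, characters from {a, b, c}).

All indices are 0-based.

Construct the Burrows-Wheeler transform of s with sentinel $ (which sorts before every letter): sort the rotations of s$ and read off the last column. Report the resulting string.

rank  rotation  last
    0  $ccbaaca  a
    1  a$ccbaac  c
    2  aaca$ccb  b
    3  aca$ccba  a
    4  baaca$cc  c
    5  ca$ccbaa  a
    6  cbaaca$c  c
    7  ccbaaca$  $

acbacac$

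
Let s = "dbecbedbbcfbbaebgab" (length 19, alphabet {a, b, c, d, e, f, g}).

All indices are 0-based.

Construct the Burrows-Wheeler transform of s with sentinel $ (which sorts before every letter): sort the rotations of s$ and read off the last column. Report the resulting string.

rank  rotation              last
    0  $dbecbedbbcfbbaebgab  b
    1  ab$dbecbedbbcfbbaebg  g
    2  aebgab$dbecbedbbcfbb  b
    3  b$dbecbedbbcfbbaebga  a
    4  baebgab$dbecbedbbcfb  b
    5  bbaebgab$dbecbedbbcf  f
    6  bbcfbbaebgab$dbecbed  d
    7  bcfbbaebgab$dbecbedb  b
    8  becbedbbcfbbaebgab$d  d
    9  bedbbcfbbaebgab$dbec  c
   10  bgab$dbecbedbbcfbbae  e
   11  cbedbbcfbbaebgab$dbe  e
   12  cfbbaebgab$dbecbedbb  b
   13  dbbcfbbaebgab$dbecbe  e
   14  dbecbedbbcfbbaebgab$  $
   15  ebgab$dbecbedbbcfbba  a
   16  ecbedbbcfbbaebgab$db  b
   17  edbbcfbbaebgab$dbecb  b
   18  fbbaebgab$dbecbedbbc  c
   19  gab$dbecbedbbcfbbaeb  b

bgbabfdbdceebe$abbcb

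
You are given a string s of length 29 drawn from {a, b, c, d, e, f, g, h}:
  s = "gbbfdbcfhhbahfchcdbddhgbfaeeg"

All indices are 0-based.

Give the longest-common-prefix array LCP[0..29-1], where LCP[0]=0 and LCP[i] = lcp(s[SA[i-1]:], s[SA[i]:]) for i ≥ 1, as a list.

[0, 1, 0, 1, 1, 1, 1, 2, 0, 1, 1, 0, 2, 1, 1, 0, 1, 0, 1, 1, 1, 0, 1, 2, 0, 1, 1, 1, 1]

rank | idx | suffix
   0 |  25 | aeeg
   1 |  11 | ahfchcdbddhgbfaeeg
   2 |  10 | bahfchcdbddhgbfaeeg
   3 |   1 | bbfdbcfhhbahfchcdbddhgbfaeeg
   4 |   5 | bcfhhbahfchcdbddhgbfaeeg
   5 |  18 | bddhgbfaeeg
   6 |  23 | bfaeeg
   7 |   2 | bfdbcfhhbahfchcdbddhgbfaeeg
   8 |  16 | cdbddhgbfaeeg
   9 |   6 | cfhhbahfchcdbddhgbfaeeg
  10 |  14 | chcdbddhgbfaeeg
  11 |   4 | dbcfhhbahfchcdbddhgbfaeeg
  12 |  17 | dbddhgbfaeeg
  13 |  19 | ddhgbfaeeg
  14 |  20 | dhgbfaeeg
  15 |  26 | eeg
  16 |  27 | eg
  17 |  24 | faeeg
  18 |  13 | fchcdbddhgbfaeeg
  19 |   3 | fdbcfhhbahfchcdbddhgbfaeeg
  20 |   7 | fhhbahfchcdbddhgbfaeeg
  21 |  28 | g
  22 |   0 | gbbfdbcfhhbahfchcdbddhgbfaeeg
  23 |  22 | gbfaeeg
  24 |   9 | hbahfchcdbddhgbfaeeg
  25 |  15 | hcdbddhgbfaeeg
  26 |  12 | hfchcdbddhgbfaeeg
  27 |  21 | hgbfaeeg
  28 |   8 | hhbahfchcdbddhgbfaeeg

SA = [25, 11, 10, 1, 5, 18, 23, 2, 16, 6, 14, 4, 17, 19, 20, 26, 27, 24, 13, 3, 7, 28, 0, 22, 9, 15, 12, 21, 8]
rank  pair      lcp
   1  s[25:],s[11:]  1  'a'
   2  s[11:],s[10:]  0  ''
   3  s[10:],s[1:]  1  'b'
   4  s[1:],s[5:]  1  'b'
   5  s[5:],s[18:]  1  'b'
   6  s[18:],s[23:]  1  'b'
   7  s[23:],s[2:]  2  'bf'
   8  s[2:],s[16:]  0  ''
   9  s[16:],s[6:]  1  'c'
  10  s[6:],s[14:]  1  'c'
  11  s[14:],s[4:]  0  ''
  12  s[4:],s[17:]  2  'db'
  13  s[17:],s[19:]  1  'd'
  14  s[19:],s[20:]  1  'd'
  15  s[20:],s[26:]  0  ''
  16  s[26:],s[27:]  1  'e'
  17  s[27:],s[24:]  0  ''
  18  s[24:],s[13:]  1  'f'
  19  s[13:],s[3:]  1  'f'
  20  s[3:],s[7:]  1  'f'
  21  s[7:],s[28:]  0  ''
  22  s[28:],s[0:]  1  'g'
  23  s[0:],s[22:]  2  'gb'
  24  s[22:],s[9:]  0  ''
  25  s[9:],s[15:]  1  'h'
  26  s[15:],s[12:]  1  'h'
  27  s[12:],s[21:]  1  'h'
  28  s[21:],s[8:]  1  'h'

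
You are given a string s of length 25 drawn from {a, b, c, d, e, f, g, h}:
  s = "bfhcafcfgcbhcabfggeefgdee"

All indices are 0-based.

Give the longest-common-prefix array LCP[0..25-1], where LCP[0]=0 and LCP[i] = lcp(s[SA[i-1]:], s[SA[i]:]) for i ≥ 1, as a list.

sorted suffixes:
  #0 SA[0]=13  'abfggeefgdee'
  #1 SA[1]=4  'afcfgcbhcabfggeefgdee'
  #2 SA[2]=14  'bfggeefgdee'
  #3 SA[3]=0  'bfhcafcfgcbhcabfggeefgdee'
  #4 SA[4]=10  'bhcabfggeefgdee'
  #5 SA[5]=12  'cabfggeefgdee'
  #6 SA[6]=3  'cafcfgcbhcabfggeefgdee'
  #7 SA[7]=9  'cbhcabfggeefgdee'
  #8 SA[8]=6  'cfgcbhcabfggeefgdee'
  #9 SA[9]=22  'dee'
  #10 SA[10]=24  'e'
  #11 SA[11]=23  'ee'
  #12 SA[12]=18  'eefgdee'
  #13 SA[13]=19  'efgdee'
  #14 SA[14]=5  'fcfgcbhcabfggeefgdee'
  #15 SA[15]=7  'fgcbhcabfggeefgdee'
  #16 SA[16]=20  'fgdee'
  #17 SA[17]=15  'fggeefgdee'
  #18 SA[18]=1  'fhcafcfgcbhcabfggeefgdee'
  #19 SA[19]=8  'gcbhcabfggeefgdee'
  #20 SA[20]=21  'gdee'
  #21 SA[21]=17  'geefgdee'
  #22 SA[22]=16  'ggeefgdee'
  #23 SA[23]=11  'hcabfggeefgdee'
  #24 SA[24]=2  'hcafcfgcbhcabfggeefgdee'

SA = [13, 4, 14, 0, 10, 12, 3, 9, 6, 22, 24, 23, 18, 19, 5, 7, 20, 15, 1, 8, 21, 17, 16, 11, 2]
[i] adj suffixes → lcp
  [1] 13/4 → 1 ('a')
  [2] 4/14 → 0 ('')
  [3] 14/0 → 2 ('bf')
  [4] 0/10 → 1 ('b')
  [5] 10/12 → 0 ('')
  [6] 12/3 → 2 ('ca')
  [7] 3/9 → 1 ('c')
  [8] 9/6 → 1 ('c')
  [9] 6/22 → 0 ('')
  [10] 22/24 → 0 ('')
  [11] 24/23 → 1 ('e')
  [12] 23/18 → 2 ('ee')
  [13] 18/19 → 1 ('e')
  [14] 19/5 → 0 ('')
  [15] 5/7 → 1 ('f')
  [16] 7/20 → 2 ('fg')
  [17] 20/15 → 2 ('fg')
  [18] 15/1 → 1 ('f')
  [19] 1/8 → 0 ('')
  [20] 8/21 → 1 ('g')
  [21] 21/17 → 1 ('g')
  [22] 17/16 → 1 ('g')
  [23] 16/11 → 0 ('')
  [24] 11/2 → 3 ('hca')

[0, 1, 0, 2, 1, 0, 2, 1, 1, 0, 0, 1, 2, 1, 0, 1, 2, 2, 1, 0, 1, 1, 1, 0, 3]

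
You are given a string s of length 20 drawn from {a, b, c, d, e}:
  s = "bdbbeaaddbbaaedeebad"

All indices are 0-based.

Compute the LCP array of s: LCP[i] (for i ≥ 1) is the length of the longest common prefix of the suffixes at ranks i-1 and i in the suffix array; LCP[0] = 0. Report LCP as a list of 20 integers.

[0, 2, 1, 2, 1, 0, 2, 1, 2, 1, 1, 0, 1, 3, 1, 1, 0, 1, 1, 1]

rank | idx | suffix
   0 |   5 | aaddbbaaedeebad
   1 |  11 | aaedeebad
   2 |  18 | ad
   3 |   6 | addbbaaedeebad
   4 |  12 | aedeebad
   5 |  10 | baaedeebad
   6 |  17 | bad
   7 |   9 | bbaaedeebad
   8 |   2 | bbeaaddbbaaedeebad
   9 |   0 | bdbbeaaddbbaaedeebad
  10 |   3 | beaaddbbaaedeebad
  11 |  19 | d
  12 |   8 | dbbaaedeebad
  13 |   1 | dbbeaaddbbaaedeebad
  14 |   7 | ddbbaaedeebad
  15 |  14 | deebad
  16 |   4 | eaaddbbaaedeebad
  17 |  16 | ebad
  18 |  13 | edeebad
  19 |  15 | eebad

SA = [5, 11, 18, 6, 12, 10, 17, 9, 2, 0, 3, 19, 8, 1, 7, 14, 4, 16, 13, 15]
rank  pair      lcp
   1  s[5:],s[11:]  2  'aa'
   2  s[11:],s[18:]  1  'a'
   3  s[18:],s[6:]  2  'ad'
   4  s[6:],s[12:]  1  'a'
   5  s[12:],s[10:]  0  ''
   6  s[10:],s[17:]  2  'ba'
   7  s[17:],s[9:]  1  'b'
   8  s[9:],s[2:]  2  'bb'
   9  s[2:],s[0:]  1  'b'
  10  s[0:],s[3:]  1  'b'
  11  s[3:],s[19:]  0  ''
  12  s[19:],s[8:]  1  'd'
  13  s[8:],s[1:]  3  'dbb'
  14  s[1:],s[7:]  1  'd'
  15  s[7:],s[14:]  1  'd'
  16  s[14:],s[4:]  0  ''
  17  s[4:],s[16:]  1  'e'
  18  s[16:],s[13:]  1  'e'
  19  s[13:],s[15:]  1  'e'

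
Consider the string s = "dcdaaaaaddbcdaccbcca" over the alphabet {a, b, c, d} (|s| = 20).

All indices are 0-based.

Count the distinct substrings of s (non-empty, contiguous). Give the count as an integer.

183

rank→(start, suffix):
  0 → (19, 'a')
  1 → (3, 'aaaaaddbcdaccbcca')
  2 → (4, 'aaaaddbcdaccbcca')
  3 → (5, 'aaaddbcdaccbcca')
  4 → (6, 'aaddbcdaccbcca')
  5 → (13, 'accbcca')
  6 → (7, 'addbcdaccbcca')
  7 → (16, 'bcca')
  8 → (10, 'bcdaccbcca')
  9 → (18, 'ca')
  10 → (15, 'cbcca')
  11 → (17, 'cca')
  12 → (14, 'ccbcca')
  13 → (1, 'cdaaaaaddbcdaccbcca')
  14 → (11, 'cdaccbcca')
  15 → (2, 'daaaaaddbcdaccbcca')
  16 → (12, 'daccbcca')
  17 → (9, 'dbcdaccbcca')
  18 → (0, 'dcdaaaaaddbcdaccbcca')
  19 → (8, 'ddbcdaccbcca')

SA = [19, 3, 4, 5, 6, 13, 7, 16, 10, 18, 15, 17, 14, 1, 11, 2, 12, 9, 0, 8]
[i] adj suffixes → lcp
  [1] 19/3 → 1 ('a')
  [2] 3/4 → 4 ('aaaa')
  [3] 4/5 → 3 ('aaa')
  [4] 5/6 → 2 ('aa')
  [5] 6/13 → 1 ('a')
  [6] 13/7 → 1 ('a')
  [7] 7/16 → 0 ('')
  [8] 16/10 → 2 ('bc')
  [9] 10/18 → 0 ('')
  [10] 18/15 → 1 ('c')
  [11] 15/17 → 1 ('c')
  [12] 17/14 → 2 ('cc')
  [13] 14/1 → 1 ('c')
  [14] 1/11 → 3 ('cda')
  [15] 11/2 → 0 ('')
  [16] 2/12 → 2 ('da')
  [17] 12/9 → 1 ('d')
  [18] 9/0 → 1 ('d')
  [19] 0/8 → 1 ('d')

n(n+1)/2 = 20·21/2 = 210
Σ LCP = 0 + 1 + 4 + 3 + 2 + 1 + 1 + 0 + 2 + 0 + 1 + 1 + 2 + 1 + 3 + 0 + 2 + 1 + 1 + 1 = 27
distinct = 210 − 27 = 183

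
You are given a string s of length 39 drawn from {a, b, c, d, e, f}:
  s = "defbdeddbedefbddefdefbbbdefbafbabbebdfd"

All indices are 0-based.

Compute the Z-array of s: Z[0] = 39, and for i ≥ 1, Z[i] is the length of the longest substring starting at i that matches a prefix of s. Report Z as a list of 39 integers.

[39, 0, 0, 0, 2, 0, 1, 1, 0, 0, 5, 0, 0, 0, 1, 3, 0, 0, 4, 0, 0, 0, 0, 0, 4, 0, 0, 0, 0, 0, 0, 0, 0, 0, 0, 0, 1, 0, 1]

Z[0]=39
i=1: i≥r, start 0; Z[1]=0
i=2: i≥r, start 0; Z[2]=0
i=3: i≥r, start 0; Z[3]=0
i=4: i≥r, start 0; Z[4]=2 grow→box=[4,6)
i=5: min(r-i=1, Z[1]=0)=0; Z[5]=0
i=6: i≥r, start 0; Z[6]=1 grow→box=[6,7)
i=7: i≥r, start 0; Z[7]=1 grow→box=[7,8)
i=8: i≥r, start 0; Z[8]=0
i=9: i≥r, start 0; Z[9]=0
i=10: i≥r, start 0; Z[10]=5 grow→box=[10,15)
i=11: min(r-i=4, Z[1]=0)=0; Z[11]=0
i=12: min(r-i=3, Z[2]=0)=0; Z[12]=0
i=13: min(r-i=2, Z[3]=0)=0; Z[13]=0
i=14: min(r-i=1, Z[4]=2)=1; Z[14]=1
i=15: i≥r, start 0; Z[15]=3 grow→box=[15,18)
i=16: min(r-i=2, Z[1]=0)=0; Z[16]=0
i=17: min(r-i=1, Z[2]=0)=0; Z[17]=0
i=18: i≥r, start 0; Z[18]=4 grow→box=[18,22)
i=19: min(r-i=3, Z[1]=0)=0; Z[19]=0
i=20: min(r-i=2, Z[2]=0)=0; Z[20]=0
i=21: min(r-i=1, Z[3]=0)=0; Z[21]=0
i=22: i≥r, start 0; Z[22]=0
i=23: i≥r, start 0; Z[23]=0
i=24: i≥r, start 0; Z[24]=4 grow→box=[24,28)
i=25: min(r-i=3, Z[1]=0)=0; Z[25]=0
i=26: min(r-i=2, Z[2]=0)=0; Z[26]=0
i=27: min(r-i=1, Z[3]=0)=0; Z[27]=0
i=28: i≥r, start 0; Z[28]=0
i=29: i≥r, start 0; Z[29]=0
i=30: i≥r, start 0; Z[30]=0
i=31: i≥r, start 0; Z[31]=0
i=32: i≥r, start 0; Z[32]=0
i=33: i≥r, start 0; Z[33]=0
i=34: i≥r, start 0; Z[34]=0
i=35: i≥r, start 0; Z[35]=0
i=36: i≥r, start 0; Z[36]=1 grow→box=[36,37)
i=37: i≥r, start 0; Z[37]=0
i=38: i≥r, start 0; Z[38]=1 grow→box=[38,39)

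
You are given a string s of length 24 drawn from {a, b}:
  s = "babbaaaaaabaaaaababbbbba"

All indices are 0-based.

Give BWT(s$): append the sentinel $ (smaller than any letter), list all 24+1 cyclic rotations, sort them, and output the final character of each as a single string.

rank  rotation                   last
    0  $babbaaaaaabaaaaababbbbba  a
    1  a$babbaaaaaabaaaaababbbbb  b
    2  aaaaaabaaaaababbbbba$babb  b
    3  aaaaabaaaaababbbbba$babba  a
    4  aaaaababbbbba$babbaaaaaab  b
    5  aaaabaaaaababbbbba$babbaa  a
    6  aaaababbbbba$babbaaaaaaba  a
    7  aaabaaaaababbbbba$babbaaa  a
    8  aaababbbbba$babbaaaaaabaa  a
    9  aabaaaaababbbbba$babbaaaa  a
   10  aababbbbba$babbaaaaaabaaa  a
   11  abaaaaababbbbba$babbaaaaa  a
   12  ababbbbba$babbaaaaaabaaaa  a
   13  abbaaaaaabaaaaababbbbba$b  b
   14  abbbbba$babbaaaaaabaaaaab  b
   15  ba$babbaaaaaabaaaaababbbb  b
   16  baaaaaabaaaaababbbbba$bab  b
   17  baaaaababbbbba$babbaaaaaa  a
   18  babbaaaaaabaaaaababbbbba$  $
   19  babbbbba$babbaaaaaabaaaaa  a
   20  bba$babbaaaaaabaaaaababbb  b
   21  bbaaaaaabaaaaababbbbba$ba  a
   22  bbba$babbaaaaaabaaaaababb  b
   23  bbbba$babbaaaaaabaaaaabab  b
   24  bbbbba$babbaaaaaabaaaaaba  a

abbabaaaaaaaabbbba$ababba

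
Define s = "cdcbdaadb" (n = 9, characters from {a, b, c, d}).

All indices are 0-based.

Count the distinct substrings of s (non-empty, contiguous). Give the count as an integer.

40

sorted suffixes:
  #0 SA[0]=5  'aadb'
  #1 SA[1]=6  'adb'
  #2 SA[2]=8  'b'
  #3 SA[3]=3  'bdaadb'
  #4 SA[4]=2  'cbdaadb'
  #5 SA[5]=0  'cdcbdaadb'
  #6 SA[6]=4  'daadb'
  #7 SA[7]=7  'db'
  #8 SA[8]=1  'dcbdaadb'

SA = [5, 6, 8, 3, 2, 0, 4, 7, 1]
rank  pair      lcp
   1  s[5:],s[6:]  1  'a'
   2  s[6:],s[8:]  0  ''
   3  s[8:],s[3:]  1  'b'
   4  s[3:],s[2:]  0  ''
   5  s[2:],s[0:]  1  'c'
   6  s[0:],s[4:]  0  ''
   7  s[4:],s[7:]  1  'd'
   8  s[7:],s[1:]  1  'd'

n(n+1)/2 = 9·10/2 = 45
Σ LCP = 0 + 1 + 0 + 1 + 0 + 1 + 0 + 1 + 1 = 5
distinct = 45 − 5 = 40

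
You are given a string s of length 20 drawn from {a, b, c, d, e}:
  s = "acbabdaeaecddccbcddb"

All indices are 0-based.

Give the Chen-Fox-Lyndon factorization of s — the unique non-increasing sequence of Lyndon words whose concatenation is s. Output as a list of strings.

["acb", "abdaeaecddccbcddb"]

emit factor 1: 'acb' (i=0, period=3)
emit factor 2: 'abdaeaecddccbcddb' (i=3, period=17)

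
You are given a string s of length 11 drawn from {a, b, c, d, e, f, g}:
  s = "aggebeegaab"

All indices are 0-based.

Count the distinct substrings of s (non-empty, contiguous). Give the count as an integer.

rank→(start, suffix):
  0 → (8, 'aab')
  1 → (9, 'ab')
  2 → (0, 'aggebeegaab')
  3 → (10, 'b')
  4 → (4, 'beegaab')
  5 → (3, 'ebeegaab')
  6 → (5, 'eegaab')
  7 → (6, 'egaab')
  8 → (7, 'gaab')
  9 → (2, 'gebeegaab')
  10 → (1, 'ggebeegaab')

SA = [8, 9, 0, 10, 4, 3, 5, 6, 7, 2, 1]
[i] adj suffixes → lcp
  [1] 8/9 → 1 ('a')
  [2] 9/0 → 1 ('a')
  [3] 0/10 → 0 ('')
  [4] 10/4 → 1 ('b')
  [5] 4/3 → 0 ('')
  [6] 3/5 → 1 ('e')
  [7] 5/6 → 1 ('e')
  [8] 6/7 → 0 ('')
  [9] 7/2 → 1 ('g')
  [10] 2/1 → 1 ('g')

n(n+1)/2 = 11·12/2 = 66
Σ LCP = 0 + 1 + 1 + 0 + 1 + 0 + 1 + 1 + 0 + 1 + 1 = 7
distinct = 66 − 7 = 59

59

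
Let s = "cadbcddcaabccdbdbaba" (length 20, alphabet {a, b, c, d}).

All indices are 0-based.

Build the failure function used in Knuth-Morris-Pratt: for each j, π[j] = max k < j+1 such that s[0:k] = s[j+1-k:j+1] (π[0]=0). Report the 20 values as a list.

[0, 0, 0, 0, 1, 0, 0, 1, 2, 0, 0, 1, 1, 0, 0, 0, 0, 0, 0, 0]

π[0] = 0
j=1 s[j]='a': π[1]=0 (border '')
j=2 s[j]='d': π[2]=0 (border '')
j=3 s[j]='b': π[3]=0 (border '')
j=4 s[j]='c': π[4]=1 (border 'c')
j=5 s[j]='d': k: 1→0; π[5]=0 (border '')
j=6 s[j]='d': π[6]=0 (border '')
j=7 s[j]='c': π[7]=1 (border 'c')
j=8 s[j]='a': π[8]=2 (border 'ca')
j=9 s[j]='a': k: 2→0; π[9]=0 (border '')
j=10 s[j]='b': π[10]=0 (border '')
j=11 s[j]='c': π[11]=1 (border 'c')
j=12 s[j]='c': k: 1→0; π[12]=1 (border 'c')
j=13 s[j]='d': k: 1→0; π[13]=0 (border '')
j=14 s[j]='b': π[14]=0 (border '')
j=15 s[j]='d': π[15]=0 (border '')
j=16 s[j]='b': π[16]=0 (border '')
j=17 s[j]='a': π[17]=0 (border '')
j=18 s[j]='b': π[18]=0 (border '')
j=19 s[j]='a': π[19]=0 (border '')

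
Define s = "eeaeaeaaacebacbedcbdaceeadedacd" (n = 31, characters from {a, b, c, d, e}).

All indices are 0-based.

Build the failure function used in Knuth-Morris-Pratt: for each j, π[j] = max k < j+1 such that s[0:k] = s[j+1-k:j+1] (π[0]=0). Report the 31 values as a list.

π[0] = 0
j=1 s[j]='e': π[1]=1 (border 'e')
j=2 s[j]='a': k: 1→0; π[2]=0 (border '')
j=3 s[j]='e': π[3]=1 (border 'e')
j=4 s[j]='a': k: 1→0; π[4]=0 (border '')
j=5 s[j]='e': π[5]=1 (border 'e')
j=6 s[j]='a': k: 1→0; π[6]=0 (border '')
j=7 s[j]='a': π[7]=0 (border '')
j=8 s[j]='a': π[8]=0 (border '')
j=9 s[j]='c': π[9]=0 (border '')
j=10 s[j]='e': π[10]=1 (border 'e')
j=11 s[j]='b': k: 1→0; π[11]=0 (border '')
j=12 s[j]='a': π[12]=0 (border '')
j=13 s[j]='c': π[13]=0 (border '')
j=14 s[j]='b': π[14]=0 (border '')
j=15 s[j]='e': π[15]=1 (border 'e')
j=16 s[j]='d': k: 1→0; π[16]=0 (border '')
j=17 s[j]='c': π[17]=0 (border '')
j=18 s[j]='b': π[18]=0 (border '')
j=19 s[j]='d': π[19]=0 (border '')
j=20 s[j]='a': π[20]=0 (border '')
j=21 s[j]='c': π[21]=0 (border '')
j=22 s[j]='e': π[22]=1 (border 'e')
j=23 s[j]='e': π[23]=2 (border 'ee')
j=24 s[j]='a': π[24]=3 (border 'eea')
j=25 s[j]='d': k: 3→0; π[25]=0 (border '')
j=26 s[j]='e': π[26]=1 (border 'e')
j=27 s[j]='d': k: 1→0; π[27]=0 (border '')
j=28 s[j]='a': π[28]=0 (border '')
j=29 s[j]='c': π[29]=0 (border '')
j=30 s[j]='d': π[30]=0 (border '')

[0, 1, 0, 1, 0, 1, 0, 0, 0, 0, 1, 0, 0, 0, 0, 1, 0, 0, 0, 0, 0, 0, 1, 2, 3, 0, 1, 0, 0, 0, 0]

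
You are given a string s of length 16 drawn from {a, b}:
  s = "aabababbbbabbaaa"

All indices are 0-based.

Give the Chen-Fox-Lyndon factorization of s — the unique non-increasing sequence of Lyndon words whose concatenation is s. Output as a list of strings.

emit factor 1: 'aabababbbbabb' (i=0, period=13)
emit factor 2: 'a' (i=13, period=1)
emit factor 3: 'a' (i=14, period=1)
emit factor 4: 'a' (i=15, period=1)

["aabababbbbabb", "a", "a", "a"]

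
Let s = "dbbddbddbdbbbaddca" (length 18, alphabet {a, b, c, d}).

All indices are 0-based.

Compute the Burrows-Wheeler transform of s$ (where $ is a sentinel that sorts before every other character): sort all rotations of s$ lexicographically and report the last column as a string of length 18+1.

rank  rotation             last
    0  $dbbddbddbdbbbaddca  a
    1  a$dbbddbddbdbbbaddc  c
    2  addca$dbbddbddbdbbb  b
    3  baddca$dbbddbddbdbb  b
    4  bbaddca$dbbddbddbdb  b
    5  bbbaddca$dbbddbddbd  d
    6  bbddbddbdbbbaddca$d  d
    7  bdbbbaddca$dbbddbdd  d
    8  bddbdbbbaddca$dbbdd  d
    9  bddbddbdbbbaddca$db  b
   10  ca$dbbddbddbdbbbadd  d
   11  dbbbaddca$dbbddbddb  b
   12  dbbddbddbdbbbaddca$  $
   13  dbdbbbaddca$dbbddbd  d
   14  dbddbdbbbaddca$dbbd  d
   15  dca$dbbddbddbdbbbad  d
   16  ddbdbbbaddca$dbbddb  b
   17  ddbddbdbbbaddca$dbb  b
   18  ddca$dbbddbddbdbbba  a

acbbbddddbdb$dddbba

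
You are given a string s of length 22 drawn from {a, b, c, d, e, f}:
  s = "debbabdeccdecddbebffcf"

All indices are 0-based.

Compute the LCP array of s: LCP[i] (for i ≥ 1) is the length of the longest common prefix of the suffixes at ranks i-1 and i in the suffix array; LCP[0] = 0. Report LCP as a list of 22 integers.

sorted suffixes:
  #0 SA[0]=4  'abdeccdecddbebffcf'
  #1 SA[1]=3  'babdeccdecddbebffcf'
  #2 SA[2]=2  'bbabdeccdecddbebffcf'
  #3 SA[3]=5  'bdeccdecddbebffcf'
  #4 SA[4]=15  'bebffcf'
  #5 SA[5]=17  'bffcf'
  #6 SA[6]=8  'ccdecddbebffcf'
  #7 SA[7]=12  'cddbebffcf'
  #8 SA[8]=9  'cdecddbebffcf'
  #9 SA[9]=20  'cf'
  #10 SA[10]=14  'dbebffcf'
  #11 SA[11]=13  'ddbebffcf'
  #12 SA[12]=0  'debbabdeccdecddbebffcf'
  #13 SA[13]=6  'deccdecddbebffcf'
  #14 SA[14]=10  'decddbebffcf'
  #15 SA[15]=1  'ebbabdeccdecddbebffcf'
  #16 SA[16]=16  'ebffcf'
  #17 SA[17]=7  'eccdecddbebffcf'
  #18 SA[18]=11  'ecddbebffcf'
  #19 SA[19]=21  'f'
  #20 SA[20]=19  'fcf'
  #21 SA[21]=18  'ffcf'

SA = [4, 3, 2, 5, 15, 17, 8, 12, 9, 20, 14, 13, 0, 6, 10, 1, 16, 7, 11, 21, 19, 18]
[i] adj suffixes → lcp
  [1] 4/3 → 0 ('')
  [2] 3/2 → 1 ('b')
  [3] 2/5 → 1 ('b')
  [4] 5/15 → 1 ('b')
  [5] 15/17 → 1 ('b')
  [6] 17/8 → 0 ('')
  [7] 8/12 → 1 ('c')
  [8] 12/9 → 2 ('cd')
  [9] 9/20 → 1 ('c')
  [10] 20/14 → 0 ('')
  [11] 14/13 → 1 ('d')
  [12] 13/0 → 1 ('d')
  [13] 0/6 → 2 ('de')
  [14] 6/10 → 3 ('dec')
  [15] 10/1 → 0 ('')
  [16] 1/16 → 2 ('eb')
  [17] 16/7 → 1 ('e')
  [18] 7/11 → 2 ('ec')
  [19] 11/21 → 0 ('')
  [20] 21/19 → 1 ('f')
  [21] 19/18 → 1 ('f')

[0, 0, 1, 1, 1, 1, 0, 1, 2, 1, 0, 1, 1, 2, 3, 0, 2, 1, 2, 0, 1, 1]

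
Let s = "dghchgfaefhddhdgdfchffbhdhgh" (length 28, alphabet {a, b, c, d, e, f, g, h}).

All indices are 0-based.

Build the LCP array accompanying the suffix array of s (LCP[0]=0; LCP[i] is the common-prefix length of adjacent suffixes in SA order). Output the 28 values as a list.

rank | idx | suffix
   0 |   7 | aefhddhdgdfchffbhdhgh
   1 |  22 | bhdhgh
   2 |  18 | chffbhdhgh
   3 |   3 | chgfaefhddhdgdfchffbhdhgh
   4 |  11 | ddhdgdfchffbhdhgh
   5 |  16 | dfchffbhdhgh
   6 |  14 | dgdfchffbhdhgh
   7 |   0 | dghchgfaefhddhdgdfchffbhdhgh
   8 |  12 | dhdgdfchffbhdhgh
   9 |  24 | dhgh
  10 |   8 | efhddhdgdfchffbhdhgh
  11 |   6 | faefhddhdgdfchffbhdhgh
  12 |  21 | fbhdhgh
  13 |  17 | fchffbhdhgh
  14 |  20 | ffbhdhgh
  15 |   9 | fhddhdgdfchffbhdhgh
  16 |  15 | gdfchffbhdhgh
  17 |   5 | gfaefhddhdgdfchffbhdhgh
  18 |  26 | gh
  19 |   1 | ghchgfaefhddhdgdfchffbhdhgh
  20 |  27 | h
  21 |   2 | hchgfaefhddhdgdfchffbhdhgh
  22 |  10 | hddhdgdfchffbhdhgh
  23 |  13 | hdgdfchffbhdhgh
  24 |  23 | hdhgh
  25 |  19 | hffbhdhgh
  26 |   4 | hgfaefhddhdgdfchffbhdhgh
  27 |  25 | hgh

SA = [7, 22, 18, 3, 11, 16, 14, 0, 12, 24, 8, 6, 21, 17, 20, 9, 15, 5, 26, 1, 27, 2, 10, 13, 23, 19, 4, 25]
i: (SA[i-1],SA[i]) lcp shared
  1: (7,22) 0 ''
  2: (22,18) 0 ''
  3: (18,3) 2 'ch'
  4: (3,11) 0 ''
  5: (11,16) 1 'd'
  6: (16,14) 1 'd'
  7: (14,0) 2 'dg'
  8: (0,12) 1 'd'
  9: (12,24) 2 'dh'
  10: (24,8) 0 ''
  11: (8,6) 0 ''
  12: (6,21) 1 'f'
  13: (21,17) 1 'f'
  14: (17,20) 1 'f'
  15: (20,9) 1 'f'
  16: (9,15) 0 ''
  17: (15,5) 1 'g'
  18: (5,26) 1 'g'
  19: (26,1) 2 'gh'
  20: (1,27) 0 ''
  21: (27,2) 1 'h'
  22: (2,10) 1 'h'
  23: (10,13) 2 'hd'
  24: (13,23) 2 'hd'
  25: (23,19) 1 'h'
  26: (19,4) 1 'h'
  27: (4,25) 2 'hg'

[0, 0, 0, 2, 0, 1, 1, 2, 1, 2, 0, 0, 1, 1, 1, 1, 0, 1, 1, 2, 0, 1, 1, 2, 2, 1, 1, 2]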